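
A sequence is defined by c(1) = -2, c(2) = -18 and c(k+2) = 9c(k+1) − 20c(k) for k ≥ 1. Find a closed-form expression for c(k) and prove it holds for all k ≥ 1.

Claim: c(k) = 2·4^k − 2·5^k.

Base cases: c(1) = -2 and 2·4^1 − 2·5^1 = -2; c(2) = -18 and 2·4^2 − 2·5^2 = -18.
Assume c(j) = 2·4^j − 2·5^j for all 1 ≤ j ≤ m, where m ≥ 2.
Then c(m+1) = 9c(m) − 20c(m−1) = 9·(2·4^m − 2·5^m) − 20·(2·4^{m−1} − 2·5^{m−1}) = 2·(9·4 − 20)4^{m−1} − 2·(9·5 − 20)5^{m−1} = 32·4^{m−1} − 50·5^{m−1} = 2·4^{m+1} − 2·5^{m+1}.
This completes the inductive step, so c(k) = 2·4^k − 2·5^k for all k ≥ 1.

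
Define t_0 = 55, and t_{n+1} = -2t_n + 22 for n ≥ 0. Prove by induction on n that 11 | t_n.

Base case: t_0 = 55 = 11·5, so 11 | t_0.
Assume 11 | t_m, so t_m = 11s for some integer s.
Then t_{m+1} = -2t_m + 22 = -2·(11s) + 22 = 11(-2s + 2), so 11 | t_{m+1}.
By induction, 11 | t_n for all n ≥ 0.

11 | t_n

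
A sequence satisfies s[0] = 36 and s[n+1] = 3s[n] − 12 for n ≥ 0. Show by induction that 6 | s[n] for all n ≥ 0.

Base case: s[0] = 36 = 6·6, so 6 | s[0].
Assume 6 | s[j], so s[j] = 6t for some integer t.
Then s[j+1] = 3s[j] − 12 = 3·(6t) − 12 = 6(3t − 2), so 6 | s[j+1].
This completes the inductive step, so 6 | s[n] for all n ≥ 0.

6 | s[n]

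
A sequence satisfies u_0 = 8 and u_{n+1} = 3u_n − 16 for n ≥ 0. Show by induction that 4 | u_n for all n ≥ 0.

Base case: u_0 = 8 = 4·2, so 4 | u_0.
Assume 4 | u_k, so u_k = 4t for some integer t.
Then u_{k+1} = 3u_k − 16 = 3·(4t) − 16 = 4(3t − 4), so 4 | u_{k+1}.
Hence 4 | u_n for every n ≥ 0, by induction.

4 | u_n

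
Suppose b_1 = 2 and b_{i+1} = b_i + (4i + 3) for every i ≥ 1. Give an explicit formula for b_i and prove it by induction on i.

Claim: b_i = 2i^2 + i − 1.

Base case: b_1 = 2, and 2·1^2 + 1 − 1 = 2.
Assume b_m = 2m^2 + m − 1.
Then b_{m+1} = b_m + (4m + 3) = (2m^2 + m − 1) + (4m + 3) = 2m^2 + 5m + 2,
and 2·(m+1)^2 + (m+1) − 1 = 2m^2 + 5m + 2.
Hence b_i = 2i^2 + i − 1 for every i ≥ 1, by induction.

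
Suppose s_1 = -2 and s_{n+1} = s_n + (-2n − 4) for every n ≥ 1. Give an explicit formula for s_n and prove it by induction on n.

Claim: s_n = -n^2 − 3n + 2.

Base case: s_1 = -2, and -1^2 − 3·1 + 2 = -2.
Assume s_r = -r^2 − 3r + 2.
Then s_{r+1} = s_r + (-2r − 4) = (-r^2 − 3r + 2) + (-2r − 4) = -r^2 − 5r − 2,
and -(r+1)^2 − 3·(r+1) + 2 = -r^2 − 5r − 2.
This completes the inductive step, so s_n = -n^2 − 3n + 2 for all n ≥ 1.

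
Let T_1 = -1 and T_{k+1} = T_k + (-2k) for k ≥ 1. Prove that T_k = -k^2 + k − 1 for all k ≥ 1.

Base case: T_1 = -1, and -1^2 + 1 − 1 = -1.
Assume T_r = -r^2 + r − 1.
Then T_{r+1} = T_r + (-2r) = (-r^2 + r − 1) + (-2r) = -r^2 − r − 1,
and -(r+1)^2 + (r+1) − 1 = -r^2 − r − 1.
Hence T_k = -k^2 + k − 1 for every k ≥ 1, by induction.

T_k = -k^2 + k − 1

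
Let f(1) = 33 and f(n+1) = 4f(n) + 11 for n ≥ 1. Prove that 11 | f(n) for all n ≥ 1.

Base case: f(1) = 33 = 11·3, so 11 | f(1).
Assume 11 | f(m), so f(m) = 11t for some integer t.
Then f(m+1) = 4f(m) + 11 = 4·(11t) + 11 = 11(4t + 1), so 11 | f(m+1).
This completes the inductive step, so 11 | f(n) for all n ≥ 1.

11 | f(n)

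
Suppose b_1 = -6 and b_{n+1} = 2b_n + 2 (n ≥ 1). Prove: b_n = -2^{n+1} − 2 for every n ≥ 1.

Base case: b_1 = -6, and -2^{1+1} − 2 = -4 − 2 = -6.
Assume b_m = -2^{m+1} − 2 for some m ≥ 1.
Then b_{m+1} = 2b_m + 2 = 2·(-2^{m+1} − 2) + 2 = -2^{m+2} − 4 + 2 = -2^{m+2} − 2.
This completes the inductive step, so b_n = -2^{n+1} − 2 for all n ≥ 1.

b_n = -2^{n+1} − 2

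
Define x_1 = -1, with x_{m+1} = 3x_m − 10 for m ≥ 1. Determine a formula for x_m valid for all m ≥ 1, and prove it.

Claim: x_m = -2·3^m + 5.

Base case: x_1 = -1, and -2·3^1 + 5 = -6 + 5 = -1.
Assume x_k = -2·3^k + 5 for some k ≥ 1.
Then x_{k+1} = 3x_k − 10 = 3·(-2·3^k + 5) − 10 = -6·3^k + 15 − 10 = -2·3^{k+1} + 5.
This completes the inductive step, so x_m = -2·3^m + 5 for all m ≥ 1.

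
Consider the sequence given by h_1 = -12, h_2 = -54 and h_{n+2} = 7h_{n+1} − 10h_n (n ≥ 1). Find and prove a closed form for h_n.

Claim: h_n = -2^n − 2·5^n.

Base cases: h_1 = -12 and -2^1 − 2·5^1 = -12; h_2 = -54 and -2^2 − 2·5^2 = -54.
Assume h_j = -2^j − 2·5^j for all 1 ≤ j ≤ m, where m ≥ 2.
Then h_{m+1} = 7h_m − 10h_{m−1} = 7·(-2^m − 2·5^m) − 10·(-2^{m−1} − 2·5^{m−1}) = -(7·2 − 10)2^{m−1} − 2·(7·5 − 10)5^{m−1} = -4·2^{m−1} − 50·5^{m−1} = -2^{m+1} − 2·5^{m+1}.
This completes the inductive step, so h_n = -2^n − 2·5^n for all n ≥ 1.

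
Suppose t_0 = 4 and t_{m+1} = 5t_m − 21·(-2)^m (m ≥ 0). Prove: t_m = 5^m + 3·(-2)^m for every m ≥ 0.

Base case: t_0 = 4, and 5^0 + 3·(-2)^0 = 1 + 3 = 4.
Assume t_r = 5^r + 3·(-2)^r for some r ≥ 0.
Then t_{r+1} = 5t_r − 21·(-2)^r = 5·(5^r + 3·(-2)^r) − 21·(-2)^r = 5^{r+1} + 15·(-2)^r − 21·(-2)^r = 5^{r+1} − 6·(-2)^r = 5^{r+1} + 3·(-2)^{r+1}.
This completes the inductive step, so t_m = 5^m + 3·(-2)^m for all m ≥ 0.

t_m = 5^m + 3·(-2)^m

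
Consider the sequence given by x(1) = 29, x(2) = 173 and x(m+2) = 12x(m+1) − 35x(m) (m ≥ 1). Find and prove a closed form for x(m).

Claim: x(m) = 3·5^m + 2·7^m.

Base cases: x(1) = 29 and 3·5^1 + 2·7^1 = 29; x(2) = 173 and 3·5^2 + 2·7^2 = 173.
Assume x(j) = 3·5^j + 2·7^j for all 1 ≤ j ≤ k, where k ≥ 2.
Then x(k+1) = 12x(k) − 35x(k−1) = 12·(3·5^k + 2·7^k) − 35·(3·5^{k−1} + 2·7^{k−1}) = 3·(12·5 − 35)5^{k−1} + 2·(12·7 − 35)7^{k−1} = 75·5^{k−1} + 98·7^{k−1} = 3·5^{k+1} + 2·7^{k+1}.
So the formula holds for k+1, and by strong induction x(m) = 3·5^m + 2·7^m for all m ≥ 1.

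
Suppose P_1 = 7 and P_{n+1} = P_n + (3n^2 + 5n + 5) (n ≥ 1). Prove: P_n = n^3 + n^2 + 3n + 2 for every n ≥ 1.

Base case: P_1 = 7, and 1^3 + 1^2 + 3·1 + 2 = 7.
Assume P_m = m^3 + m^2 + 3m + 2.
Then P_{m+1} = P_m + (3m^2 + 5m + 5) = (m^3 + m^2 + 3m + 2) + (3m^2 + 5m + 5) = m^3 + 4m^2 + 8m + 7,
and (m+1)^3 + (m+1)^2 + 3·(m+1) + 2 = m^3 + 4m^2 + 8m + 7.
Hence P_n = n^3 + n^2 + 3n + 2 for every n ≥ 1, by induction.

P_n = n^3 + n^2 + 3n + 2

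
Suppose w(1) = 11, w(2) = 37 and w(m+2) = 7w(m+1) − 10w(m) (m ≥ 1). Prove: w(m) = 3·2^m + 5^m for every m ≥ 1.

Base cases: w(1) = 11 and 3·2^1 + 5^1 = 11; w(2) = 37 and 3·2^2 + 5^2 = 37.
Assume w(j) = 3·2^j + 5^j for all 1 ≤ j ≤ k, where k ≥ 2.
Then w(k+1) = 7w(k) − 10w(k−1) = 7·(3·2^k + 5^k) − 10·(3·2^{k−1} + 5^{k−1}) = 3·(7·2 − 10)2^{k−1} + (7·5 − 10)5^{k−1} = 12·2^{k−1} + 25·5^{k−1} = 3·2^{k+1} + 5^{k+1}.
By strong induction, w(m) = 3·2^m + 5^m for all m ≥ 1.

w(m) = 3·2^m + 5^m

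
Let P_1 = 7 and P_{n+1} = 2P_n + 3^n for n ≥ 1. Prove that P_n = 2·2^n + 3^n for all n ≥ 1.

Base case: P_1 = 7, and 2·2^1 + 3^1 = 4 + 3 = 7.
Assume P_j = 2·2^j + 3^j for some j ≥ 1.
Then P_{j+1} = 2P_j + 3^j = 2·(2·2^j + 3^j) + 3^j = 2·2^{j+1} + 2·3^j + 3^j = 2·2^{j+1} + 3·3^j = 2·2^{j+1} + 3^{j+1}.
So the formula holds for j+1, and by induction P_n = 2·2^n + 3^n for all n ≥ 1.

P_n = 2·2^n + 3^n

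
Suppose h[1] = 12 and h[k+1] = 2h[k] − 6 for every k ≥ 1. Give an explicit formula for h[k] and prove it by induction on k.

Claim: h[k] = 3·2^k + 6.

Base case: h[1] = 12, and 3·2^1 + 6 = 6 + 6 = 12.
Assume h[j] = 3·2^j + 6 for some j ≥ 1.
Then h[j+1] = 2h[j] − 6 = 2·(3·2^j + 6) − 6 = 6·2^j + 12 − 6 = 3·2^{j+1} + 6.
Hence h[k] = 3·2^k + 6 for every k ≥ 1, by induction.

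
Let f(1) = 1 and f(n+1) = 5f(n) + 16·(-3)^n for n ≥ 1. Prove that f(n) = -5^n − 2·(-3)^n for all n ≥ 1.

Base case: f(1) = 1, and -5^1 − 2·(-3)^1 = -5 + 6 = 1.
Assume f(j) = -5^j − 2·(-3)^j for some j ≥ 1.
Then f(j+1) = 5f(j) + 16·(-3)^j = 5·(-5^j − 2·(-3)^j) + 16·(-3)^j = -5^{j+1} − 10·(-3)^j + 16·(-3)^j = -5^{j+1} + 6·(-3)^j = -5^{j+1} − 2·(-3)^{j+1}.
Hence f(n) = -5^n − 2·(-3)^n for every n ≥ 1, by induction.

f(n) = -5^n − 2·(-3)^n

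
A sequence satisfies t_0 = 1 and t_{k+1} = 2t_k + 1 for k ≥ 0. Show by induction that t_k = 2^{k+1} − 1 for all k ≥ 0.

Base case: t_0 = 1, and 2^{0+1} − 1 = 2 − 1 = 1.
Assume t_r = 2^{r+1} − 1 for some r ≥ 0.
Then t_{r+1} = 2t_r + 1 = 2·(2^{r+1} − 1) + 1 = 2^{r+2} − 2 + 1 = 2^{r+2} − 1.
Hence t_k = 2^{k+1} − 1 for every k ≥ 0, by induction.

t_k = 2^{k+1} − 1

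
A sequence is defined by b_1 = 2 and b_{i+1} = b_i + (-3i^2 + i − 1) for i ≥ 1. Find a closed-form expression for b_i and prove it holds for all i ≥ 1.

Claim: b_i = -i^3 + 2i^2 − 2i + 3.

Base case: b_1 = 2, and -1^3 + 2·1^2 − 2·1 + 3 = 2.
Assume b_r = -r^3 + 2r^2 − 2r + 3.
Then b_{r+1} = b_r + (-3r^2 + r − 1) = (-r^3 + 2r^2 − 2r + 3) + (-3r^2 + r − 1) = -r^3 − r^2 − r + 2,
and -(r+1)^3 + 2·(r+1)^2 − 2·(r+1) + 3 = -r^3 − r^2 − r + 2.
Hence b_i = -i^3 + 2i^2 − 2i + 3 for every i ≥ 1, by induction.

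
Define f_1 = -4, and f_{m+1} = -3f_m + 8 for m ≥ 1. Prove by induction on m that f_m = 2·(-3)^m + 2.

Base case: f_1 = -4, and 2·(-3)^1 + 2 = -6 + 2 = -4.
Assume f_j = 2·(-3)^j + 2 for some j ≥ 1.
Then f_{j+1} = -3f_j + 8 = -3·(2·(-3)^j + 2) + 8 = -6·(-3)^j − 6 + 8 = 2·(-3)^{j+1} + 2.
So the formula holds for j+1, and by induction f_m = 2·(-3)^m + 2 for all m ≥ 1.

f_m = 2·(-3)^m + 2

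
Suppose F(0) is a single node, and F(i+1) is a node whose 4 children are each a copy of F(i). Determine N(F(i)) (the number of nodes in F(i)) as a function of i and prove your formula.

Claim: N(F(i)) = (4^{i+1} − 1)/3.

Base case: N(F(0)) = 1, and (4^{0+1} − 1)/3 = 1.
Assume N(F(r)) = (4^{r+1} − 1)/3.
Then N(F(r+1)) = 1 + 4N(F(r)) = 1 + 4·(4^{r+1} − 1)/3 = 1 + (4^{r+2} − 4)/3 = (3 + 4^{r+2} − 4)/3 = (4^{r+2} − 1)/3.
This completes the inductive step, so N(F(i)) = (4^{i+1} − 1)/3 for all i ≥ 0.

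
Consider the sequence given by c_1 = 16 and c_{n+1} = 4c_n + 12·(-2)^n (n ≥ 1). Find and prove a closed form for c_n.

Claim: c_n = 3·4^n − 2·(-2)^n.

Base case: c_1 = 16, and 3·4^1 − 2·(-2)^1 = 12 + 4 = 16.
Assume c_r = 3·4^r − 2·(-2)^r for some r ≥ 1.
Then c_{r+1} = 4c_r + 12·(-2)^r = 4·(3·4^r − 2·(-2)^r) + 12·(-2)^r = 3·4^{r+1} − 8·(-2)^r + 12·(-2)^r = 3·4^{r+1} + 4·(-2)^r = 3·4^{r+1} − 2·(-2)^{r+1}.
Hence c_n = 3·4^n − 2·(-2)^n for every n ≥ 1, by induction.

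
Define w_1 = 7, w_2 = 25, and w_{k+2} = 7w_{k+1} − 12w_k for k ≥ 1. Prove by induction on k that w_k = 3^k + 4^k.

Base cases: w_1 = 7 and 3^1 + 4^1 = 7; w_2 = 25 and 3^2 + 4^2 = 25.
Assume w_j = 3^j + 4^j for all 1 ≤ j ≤ m, where m ≥ 2.
Then w_{m+1} = 7w_m − 12w_{m−1} = 7·(3^m + 4^m) − 12·(3^{m−1} + 4^{m−1}) = (7·3 − 12)3^{m−1} + (7·4 − 12)4^{m−1} = 9·3^{m−1} + 16·4^{m−1} = 3^{m+1} + 4^{m+1}.
This completes the inductive step, so w_k = 3^k + 4^k for all k ≥ 1.

w_k = 3^k + 4^k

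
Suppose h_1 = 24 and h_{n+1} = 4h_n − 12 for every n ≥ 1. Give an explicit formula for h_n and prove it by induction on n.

Claim: h_n = 5·4^n + 4.

Base case: h_1 = 24, and 5·4^1 + 4 = 20 + 4 = 24.
Assume h_r = 5·4^r + 4 for some r ≥ 1.
Then h_{r+1} = 4h_r − 12 = 4·(5·4^r + 4) − 12 = 20·4^r + 16 − 12 = 5·4^{r+1} + 4.
This completes the inductive step, so h_n = 5·4^n + 4 for all n ≥ 1.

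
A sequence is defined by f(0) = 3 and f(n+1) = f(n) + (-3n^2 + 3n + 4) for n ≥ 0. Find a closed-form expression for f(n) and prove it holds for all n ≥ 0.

Claim: f(n) = -n^3 + 3n^2 + 2n + 3.

Base case: f(0) = 3, and -0^3 + 3·0^2 + 2·0 + 3 = 3.
Assume f(r) = -r^3 + 3r^2 + 2r + 3.
Then f(r+1) = f(r) + (-3r^2 + 3r + 4) = (-r^3 + 3r^2 + 2r + 3) + (-3r^2 + 3r + 4) = -r^3 + 5r + 7,
and -(r+1)^3 + 3·(r+1)^2 + 2·(r+1) + 3 = -r^3 + 5r + 7.
By induction, f(n) = -n^3 + 3n^2 + 2n + 3 for all n ≥ 0.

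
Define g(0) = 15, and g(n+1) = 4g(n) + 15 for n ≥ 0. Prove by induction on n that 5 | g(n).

Base case: g(0) = 15 = 5·3, so 5 | g(0).
Assume 5 | g(m), so g(m) = 5t for some integer t.
Then g(m+1) = 4g(m) + 15 = 4·(5t) + 15 = 5(4t + 3), so 5 | g(m+1).
This completes the inductive step, so 5 | g(n) for all n ≥ 0.

5 | g(n)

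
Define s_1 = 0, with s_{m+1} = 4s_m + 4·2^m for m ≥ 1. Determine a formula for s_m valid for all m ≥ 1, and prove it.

Claim: s_m = 4^m − 2·2^m.

Base case: s_1 = 0, and 4^1 − 2·2^1 = 4 − 4 = 0.
Assume s_k = 4^k − 2·2^k for some k ≥ 1.
Then s_{k+1} = 4s_k + 4·2^k = 4·(4^k − 2·2^k) + 4·2^k = 4^{k+1} − 8·2^k + 4·2^k = 4^{k+1} − 4·2^k = 4^{k+1} − 2·2^{k+1}.
Hence s_m = 4^m − 2·2^m for every m ≥ 1, by induction.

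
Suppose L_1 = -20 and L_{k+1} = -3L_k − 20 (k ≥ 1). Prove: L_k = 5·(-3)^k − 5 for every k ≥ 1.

Base case: L_1 = -20, and 5·(-3)^1 − 5 = -15 − 5 = -20.
Assume L_m = 5·(-3)^m − 5 for some m ≥ 1.
Then L_{m+1} = -3L_m − 20 = -3·(5·(-3)^m − 5) − 20 = -15·(-3)^m + 15 − 20 = 5·(-3)^{m+1} − 5.
This completes the inductive step, so L_k = 5·(-3)^k − 5 for all k ≥ 1.

L_k = 5·(-3)^k − 5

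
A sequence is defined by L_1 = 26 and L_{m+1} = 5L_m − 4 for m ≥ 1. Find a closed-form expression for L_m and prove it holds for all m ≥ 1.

Claim: L_m = 5^{m+1} + 1.

Base case: L_1 = 26, and 5^{1+1} + 1 = 25 + 1 = 26.
Assume L_j = 5^{j+1} + 1 for some j ≥ 1.
Then L_{j+1} = 5L_j − 4 = 5·(5^{j+1} + 1) − 4 = 5^{j+2} + 5 − 4 = 5^{j+2} + 1.
So the formula holds for j+1, and by induction L_m = 5^{m+1} + 1 for all m ≥ 1.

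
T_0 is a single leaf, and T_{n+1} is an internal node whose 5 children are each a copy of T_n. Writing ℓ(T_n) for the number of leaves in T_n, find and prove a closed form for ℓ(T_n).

Claim: ℓ(T_n) = 5^n.

Base case: ℓ(T_0) = 1, and 5^0 = 1.
Assume ℓ(T_m) = 5^m.
Then ℓ(T_{m+1}) = 5·ℓ(T_m) = 5·5^m = 5^{m+1}.
By induction, ℓ(T_n) = 5^n for all n ≥ 0.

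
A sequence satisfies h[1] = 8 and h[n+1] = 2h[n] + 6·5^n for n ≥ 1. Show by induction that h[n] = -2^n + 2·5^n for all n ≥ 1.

Base case: h[1] = 8, and -2^1 + 2·5^1 = -2 + 10 = 8.
Assume h[r] = -2^r + 2·5^r for some r ≥ 1.
Then h[r+1] = 2h[r] + 6·5^r = 2·(-2^r + 2·5^r) + 6·5^r = -2^{r+1} + 4·5^r + 6·5^r = -2^{r+1} + 10·5^r = -2^{r+1} + 2·5^{r+1}.
So the formula holds for r+1, and by induction h[n] = -2^n + 2·5^n for all n ≥ 1.

h[n] = -2^n + 2·5^n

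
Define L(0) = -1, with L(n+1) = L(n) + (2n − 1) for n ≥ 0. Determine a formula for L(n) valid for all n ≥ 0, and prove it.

Claim: L(n) = n^2 − 2n − 1.

Base case: L(0) = -1, and 0^2 − 2·0 − 1 = -1.
Assume L(k) = k^2 − 2k − 1.
Then L(k+1) = L(k) + (2k − 1) = (k^2 − 2k − 1) + (2k − 1) = k^2 − 2,
and (k+1)^2 − 2·(k+1) − 1 = k^2 − 2.
Hence L(n) = n^2 − 2n − 1 for every n ≥ 0, by induction.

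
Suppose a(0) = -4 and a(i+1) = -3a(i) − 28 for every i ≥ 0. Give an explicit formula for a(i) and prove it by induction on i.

Claim: a(i) = 3·(-3)^i − 7.

Base case: a(0) = -4, and 3·(-3)^0 − 7 = 3 − 7 = -4.
Assume a(k) = 3·(-3)^k − 7 for some k ≥ 0.
Then a(k+1) = -3a(k) − 28 = -3·(3·(-3)^k − 7) − 28 = -9·(-3)^k + 21 − 28 = 3·(-3)^{k+1} − 7.
Hence a(i) = 3·(-3)^i − 7 for every i ≥ 0, by induction.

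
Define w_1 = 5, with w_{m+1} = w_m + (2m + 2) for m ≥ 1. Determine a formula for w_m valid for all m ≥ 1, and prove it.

Claim: w_m = m^2 + m + 3.

Base case: w_1 = 5, and 1^2 + 1 + 3 = 5.
Assume w_r = r^2 + r + 3.
Then w_{r+1} = w_r + (2r + 2) = (r^2 + r + 3) + (2r + 2) = r^2 + 3r + 5,
and (r+1)^2 + (r+1) + 3 = r^2 + 3r + 5.
By induction, w_m = m^2 + m + 3 for all m ≥ 1.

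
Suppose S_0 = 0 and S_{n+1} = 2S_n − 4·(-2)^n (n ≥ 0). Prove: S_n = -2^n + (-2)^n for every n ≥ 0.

Base case: S_0 = 0, and -2^0 + (-2)^0 = -1 + 1 = 0.
Assume S_m = -2^m + (-2)^m for some m ≥ 0.
Then S_{m+1} = 2S_m − 4·(-2)^m = 2·(-2^m + (-2)^m) − 4·(-2)^m = -2^{m+1} + 2·(-2)^m − 4·(-2)^m = -2^{m+1} − 2·(-2)^m = -2^{m+1} + (-2)^{m+1}.
This completes the inductive step, so S_n = -2^n + (-2)^n for all n ≥ 0.

S_n = -2^n + (-2)^n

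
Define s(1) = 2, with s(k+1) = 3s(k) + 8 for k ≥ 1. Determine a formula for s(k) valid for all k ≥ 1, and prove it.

Claim: s(k) = 2·3^k − 4.

Base case: s(1) = 2, and 2·3^1 − 4 = 6 − 4 = 2.
Assume s(m) = 2·3^m − 4 for some m ≥ 1.
Then s(m+1) = 3s(m) + 8 = 3·(2·3^m − 4) + 8 = 6·3^m − 12 + 8 = 2·3^{m+1} − 4.
So the formula holds for m+1, and by induction s(k) = 2·3^k − 4 for all k ≥ 1.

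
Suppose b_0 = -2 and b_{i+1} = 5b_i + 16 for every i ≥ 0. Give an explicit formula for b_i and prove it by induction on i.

Claim: b_i = 2·5^i − 4.

Base case: b_0 = -2, and 2·5^0 − 4 = 2 − 4 = -2.
Assume b_m = 2·5^m − 4 for some m ≥ 0.
Then b_{m+1} = 5b_m + 16 = 5·(2·5^m − 4) + 16 = 10·5^m − 20 + 16 = 2·5^{m+1} − 4.
So the formula holds for m+1, and by induction b_i = 2·5^i − 4 for all i ≥ 0.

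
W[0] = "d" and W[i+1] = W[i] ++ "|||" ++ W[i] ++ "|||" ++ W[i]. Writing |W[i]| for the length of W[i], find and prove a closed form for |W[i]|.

Claim: |W[i]| = 4·3^i − 3.

Base case: |W[0]| = 1, and 4·3^0 − 3 = 1.
Assume |W[r]| = 4·3^r − 3.
Then |W[r+1]| = 3|W[r]| + 6 = 3(4·3^r − 3) + 6 = 4·3^{r+1} − 9 + 6 = 4·3^{r+1} − 3.
By induction, |W[i]| = 4·3^i − 3 for all i ≥ 0.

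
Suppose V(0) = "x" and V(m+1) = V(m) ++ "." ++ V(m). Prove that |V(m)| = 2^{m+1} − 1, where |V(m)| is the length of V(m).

Base case: |V(0)| = 1, and 2^{0+1} − 1 = 1.
Assume |V(k)| = 2^{k+1} − 1.
Then |V(k+1)| = |V(k)| + 1 + |V(k)| = 2|V(k)| + 1 = 2(2^{k+1} − 1) + 1 = 2^{k+2} − 2 + 1 = 2^{k+2} − 1.
This completes the inductive step, so |V(m)| = 2^{m+1} − 1 for all m ≥ 0.

|V(m)| = 2^{m+1} − 1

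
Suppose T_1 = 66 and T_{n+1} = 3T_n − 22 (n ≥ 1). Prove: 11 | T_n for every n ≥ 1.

Base case: T_1 = 66 = 11·6, so 11 | T_1.
Assume 11 | T_k, so T_k = 11t for some integer t.
Then T_{k+1} = 3T_k − 22 = 3·(11t) − 22 = 11(3t − 2), so 11 | T_{k+1}.
Hence 11 | T_n for every n ≥ 1, by induction.

11 | T_n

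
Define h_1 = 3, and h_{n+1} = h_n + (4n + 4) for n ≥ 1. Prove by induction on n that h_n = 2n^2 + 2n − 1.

Base case: h_1 = 3, and 2·1^2 + 2·1 − 1 = 3.
Assume h_j = 2j^2 + 2j − 1.
Then h_{j+1} = h_j + (4j + 4) = (2j^2 + 2j − 1) + (4j + 4) = 2j^2 + 6j + 3,
and 2·(j+1)^2 + 2·(j+1) − 1 = 2j^2 + 6j + 3.
Hence h_n = 2n^2 + 2n − 1 for every n ≥ 1, by induction.

h_n = 2n^2 + 2n − 1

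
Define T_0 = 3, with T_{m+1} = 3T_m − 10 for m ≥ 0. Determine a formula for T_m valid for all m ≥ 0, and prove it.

Claim: T_m = -2·3^m + 5.

Base case: T_0 = 3, and -2·3^0 + 5 = -2 + 5 = 3.
Assume T_j = -2·3^j + 5 for some j ≥ 0.
Then T_{j+1} = 3T_j − 10 = 3·(-2·3^j + 5) − 10 = -6·3^j + 15 − 10 = -2·3^{j+1} + 5.
So the formula holds for j+1, and by induction T_m = -2·3^m + 5 for all m ≥ 0.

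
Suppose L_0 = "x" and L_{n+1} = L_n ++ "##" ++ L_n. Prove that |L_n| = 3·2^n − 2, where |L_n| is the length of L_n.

Base case: |L_0| = 1, and 3·2^0 − 2 = 1.
Assume |L_r| = 3·2^r − 2.
Then |L_{r+1}| = |L_r| + 2 + |L_r| = 2|L_r| + 2 = 2(3·2^r − 2) + 2 = 3·2^{r+1} − 4 + 2 = 3·2^{r+1} − 2.
So the formula holds for r+1, and by induction |L_n| = 3·2^n − 2 for all n ≥ 0.

|L_n| = 3·2^n − 2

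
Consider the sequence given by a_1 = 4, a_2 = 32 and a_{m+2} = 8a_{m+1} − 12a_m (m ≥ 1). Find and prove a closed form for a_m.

Claim: a_m = 6^m − 2^m.

Base cases: a_1 = 4 and 6^1 − 2^1 = 4; a_2 = 32 and 6^2 − 2^2 = 32.
Assume a_j = 6^j − 2^j for all 1 ≤ j ≤ k, where k ≥ 2.
Then a_{k+1} = 8a_k − 12a_{k−1} = 8·(6^k − 2^k) − 12·(6^{k−1} − 2^{k−1}) = (8·6 − 12)6^{k−1} − (8·2 − 12)2^{k−1} = 36·6^{k−1} − 4·2^{k−1} = 6^{k+1} − 2^{k+1}.
This completes the inductive step, so a_m = 6^m − 2^m for all m ≥ 1.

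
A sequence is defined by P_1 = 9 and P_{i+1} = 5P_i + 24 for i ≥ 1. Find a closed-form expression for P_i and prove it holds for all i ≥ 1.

Claim: P_i = 3·5^i − 6.

Base case: P_1 = 9, and 3·5^1 − 6 = 15 − 6 = 9.
Assume P_r = 3·5^r − 6 for some r ≥ 1.
Then P_{r+1} = 5P_r + 24 = 5·(3·5^r − 6) + 24 = 15·5^r − 30 + 24 = 3·5^{r+1} − 6.
By induction, P_i = 3·5^i − 6 for all i ≥ 1.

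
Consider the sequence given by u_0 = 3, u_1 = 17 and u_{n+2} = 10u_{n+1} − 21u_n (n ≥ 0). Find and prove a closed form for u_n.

Claim: u_n = 2·7^n + 3^n.

Base cases: u_0 = 3 and 2·7^0 + 3^0 = 3; u_1 = 17 and 2·7^1 + 3^1 = 17.
Assume u_j = 2·7^j + 3^j for all 0 ≤ j ≤ k, where k ≥ 1.
Then u_{k+1} = 10u_k − 21u_{k−1} = 10·(2·7^k + 3^k) − 21·(2·7^{k−1} + 3^{k−1}) = 2·(10·7 − 21)7^{k−1} + (10·3 − 21)3^{k−1} = 98·7^{k−1} + 9·3^{k−1} = 2·7^{k+1} + 3^{k+1}.
So the formula holds for k+1, and by strong induction u_n = 2·7^n + 3^n for all n ≥ 0.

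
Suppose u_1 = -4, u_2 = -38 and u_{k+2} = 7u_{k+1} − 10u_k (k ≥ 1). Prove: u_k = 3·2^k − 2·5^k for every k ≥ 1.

Base cases: u_1 = -4 and 3·2^1 − 2·5^1 = -4; u_2 = -38 and 3·2^2 − 2·5^2 = -38.
Assume u_j = 3·2^j − 2·5^j for all 1 ≤ j ≤ r, where r ≥ 2.
Then u_{r+1} = 7u_r − 10u_{r−1} = 7·(3·2^r − 2·5^r) − 10·(3·2^{r−1} − 2·5^{r−1}) = 3·(7·2 − 10)2^{r−1} − 2·(7·5 − 10)5^{r−1} = 12·2^{r−1} − 50·5^{r−1} = 3·2^{r+1} − 2·5^{r+1}.
This completes the inductive step, so u_k = 3·2^k − 2·5^k for all k ≥ 1.

u_k = 3·2^k − 2·5^k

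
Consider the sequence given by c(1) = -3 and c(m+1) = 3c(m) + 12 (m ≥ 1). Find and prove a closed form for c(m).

Claim: c(m) = 3^m − 6.

Base case: c(1) = -3, and 3^1 − 6 = 3 − 6 = -3.
Assume c(r) = 3^r − 6 for some r ≥ 1.
Then c(r+1) = 3c(r) + 12 = 3·(3^r − 6) + 12 = 3^{r+1} − 18 + 12 = 3^{r+1} − 6.
Hence c(m) = 3^m − 6 for every m ≥ 1, by induction.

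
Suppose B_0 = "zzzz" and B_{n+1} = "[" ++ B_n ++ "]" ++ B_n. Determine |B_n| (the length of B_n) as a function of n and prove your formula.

Claim: |B_n| = 6·2^n − 2.

Base case: |B_0| = 4, and 6·2^0 − 2 = 4.
Assume |B_k| = 6·2^k − 2.
Then |B_{k+1}| = 1 + |B_k| + 1 + |B_k| = 2|B_k| + 2 = 2(6·2^k − 2) + 2 = 6·2^{k+1} − 4 + 2 = 6·2^{k+1} − 2.
So the formula holds for k+1, and by induction |B_n| = 6·2^n − 2 for all n ≥ 0.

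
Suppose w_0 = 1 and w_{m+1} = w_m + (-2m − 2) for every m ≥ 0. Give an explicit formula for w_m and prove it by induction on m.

Claim: w_m = -m^2 − m + 1.

Base case: w_0 = 1, and -0^2 − 0 + 1 = 1.
Assume w_j = -j^2 − j + 1.
Then w_{j+1} = w_j + (-2j − 2) = (-j^2 − j + 1) + (-2j − 2) = -j^2 − 3j − 1,
and -(j+1)^2 − (j+1) + 1 = -j^2 − 3j − 1.
By induction, w_m = -m^2 − m + 1 for all m ≥ 0.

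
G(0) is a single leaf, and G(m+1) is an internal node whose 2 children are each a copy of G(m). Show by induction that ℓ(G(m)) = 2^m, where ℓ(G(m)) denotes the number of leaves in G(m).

Base case: ℓ(G(0)) = 1, and 2^0 = 1.
Assume ℓ(G(j)) = 2^j.
Then ℓ(G(j+1)) = 2·ℓ(G(j)) = 2·2^j = 2^{j+1}.
By induction, ℓ(G(m)) = 2^m for all m ≥ 0.

ℓ(G(m)) = 2^m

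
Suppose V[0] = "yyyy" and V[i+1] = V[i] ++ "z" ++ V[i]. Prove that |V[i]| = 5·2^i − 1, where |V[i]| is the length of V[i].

Base case: |V[0]| = 4, and 5·2^0 − 1 = 4.
Assume |V[j]| = 5·2^j − 1.
Then |V[j+1]| = |V[j]| + 1 + |V[j]| = 2|V[j]| + 1 = 2(5·2^j − 1) + 1 = 5·2^{j+1} − 2 + 1 = 5·2^{j+1} − 1.
Hence |V[i]| = 5·2^i − 1 for every i ≥ 0, by induction.

|V[i]| = 5·2^i − 1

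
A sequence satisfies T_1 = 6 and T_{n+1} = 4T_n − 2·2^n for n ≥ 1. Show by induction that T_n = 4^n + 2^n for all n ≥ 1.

Base case: T_1 = 6, and 4^1 + 2^1 = 4 + 2 = 6.
Assume T_j = 4^j + 2^j for some j ≥ 1.
Then T_{j+1} = 4T_j − 2·2^j = 4·(4^j + 2^j) − 2·2^j = 4^{j+1} + 4·2^j − 2·2^j = 4^{j+1} + 2·2^j = 4^{j+1} + 2^{j+1}.
By induction, T_n = 4^n + 2^n for all n ≥ 1.

T_n = 4^n + 2^n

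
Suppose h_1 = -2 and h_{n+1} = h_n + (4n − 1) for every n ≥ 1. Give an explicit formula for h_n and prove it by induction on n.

Claim: h_n = 2n^2 − 3n − 1.

Base case: h_1 = -2, and 2·1^2 − 3·1 − 1 = -2.
Assume h_k = 2k^2 − 3k − 1.
Then h_{k+1} = h_k + (4k − 1) = (2k^2 − 3k − 1) + (4k − 1) = 2k^2 + k − 2,
and 2·(k+1)^2 − 3·(k+1) − 1 = 2k^2 + k − 2.
By induction, h_n = 2n^2 − 3n − 1 for all n ≥ 1.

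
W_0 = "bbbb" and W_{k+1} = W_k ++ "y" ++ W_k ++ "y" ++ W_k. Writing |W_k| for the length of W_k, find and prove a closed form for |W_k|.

Claim: |W_k| = 5·3^k − 1.

Base case: |W_0| = 4, and 5·3^0 − 1 = 4.
Assume |W_j| = 5·3^j − 1.
Then |W_{j+1}| = 3|W_j| + 2 = 3(5·3^j − 1) + 2 = 5·3^{j+1} − 3 + 2 = 5·3^{j+1} − 1.
Hence |W_k| = 5·3^k − 1 for every k ≥ 0, by induction.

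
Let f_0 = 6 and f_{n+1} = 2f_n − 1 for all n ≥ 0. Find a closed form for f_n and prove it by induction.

Claim: f_n = 5·2^n + 1.

Base case: f_0 = 6, and 5·2^0 + 1 = 5 + 1 = 6.
Assume f_k = 5·2^k + 1 for some k ≥ 0.
Then f_{k+1} = 2f_k − 1 = 2·(5·2^k + 1) − 1 = 10·2^k + 2 − 1 = 5·2^{k+1} + 1.
Hence f_n = 5·2^n + 1 for every n ≥ 0, by induction.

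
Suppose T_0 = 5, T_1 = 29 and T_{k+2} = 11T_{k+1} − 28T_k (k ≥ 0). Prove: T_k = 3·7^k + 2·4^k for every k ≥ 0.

Base cases: T_0 = 5 and 3·7^0 + 2·4^0 = 5; T_1 = 29 and 3·7^1 + 2·4^1 = 29.
Assume T_i = 3·7^i + 2·4^i for all 0 ≤ i ≤ j, where j ≥ 1.
Then T_{j+1} = 11T_j − 28T_{j−1} = 11·(3·7^j + 2·4^j) − 28·(3·7^{j−1} + 2·4^{j−1}) = 3·(11·7 − 28)7^{j−1} + 2·(11·4 − 28)4^{j−1} = 147·7^{j−1} + 32·4^{j−1} = 3·7^{j+1} + 2·4^{j+1}.
This completes the inductive step, so T_k = 3·7^k + 2·4^k for all k ≥ 0.

T_k = 3·7^k + 2·4^k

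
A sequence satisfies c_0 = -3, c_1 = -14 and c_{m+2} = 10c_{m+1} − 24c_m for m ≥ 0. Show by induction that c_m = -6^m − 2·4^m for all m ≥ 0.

Base cases: c_0 = -3 and -6^0 − 2·4^0 = -3; c_1 = -14 and -6^1 − 2·4^1 = -14.
Assume c_j = -6^j − 2·4^j for all 0 ≤ j ≤ r, where r ≥ 1.
Then c_{r+1} = 10c_r − 24c_{r−1} = 10·(-6^r − 2·4^r) − 24·(-6^{r−1} − 2·4^{r−1}) = -(10·6 − 24)6^{r−1} − 2·(10·4 − 24)4^{r−1} = -36·6^{r−1} − 32·4^{r−1} = -6^{r+1} − 2·4^{r+1}.
By strong induction, c_m = -6^m − 2·4^m for all m ≥ 0.

c_m = -6^m − 2·4^m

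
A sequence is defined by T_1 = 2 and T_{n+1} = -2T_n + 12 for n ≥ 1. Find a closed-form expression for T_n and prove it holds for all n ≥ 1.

Claim: T_n = (-2)^n + 4.

Base case: T_1 = 2, and (-2)^1 + 4 = -2 + 4 = 2.
Assume T_j = (-2)^j + 4 for some j ≥ 1.
Then T_{j+1} = -2T_j + 12 = -2·((-2)^j + 4) + 12 = -2·(-2)^j − 8 + 12 = (-2)^{j+1} + 4.
This completes the inductive step, so T_n = (-2)^n + 4 for all n ≥ 1.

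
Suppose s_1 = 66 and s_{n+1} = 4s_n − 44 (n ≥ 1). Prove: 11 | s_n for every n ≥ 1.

Base case: s_1 = 66 = 11·6, so 11 | s_1.
Assume 11 | s_m, so s_m = 11t for some integer t.
Then s_{m+1} = 4s_m − 44 = 4·(11t) − 44 = 11(4t − 4), so 11 | s_{m+1}.
This completes the inductive step, so 11 | s_n for all n ≥ 1.

11 | s_n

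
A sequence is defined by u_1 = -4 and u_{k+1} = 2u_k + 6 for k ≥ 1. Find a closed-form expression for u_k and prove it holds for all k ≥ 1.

Claim: u_k = 2^k − 6.

Base case: u_1 = -4, and 2^1 − 6 = 2 − 6 = -4.
Assume u_r = 2^r − 6 for some r ≥ 1.
Then u_{r+1} = 2u_r + 6 = 2·(2^r − 6) + 6 = 2^{r+1} − 12 + 6 = 2^{r+1} − 6.
Hence u_k = 2^k − 6 for every k ≥ 1, by induction.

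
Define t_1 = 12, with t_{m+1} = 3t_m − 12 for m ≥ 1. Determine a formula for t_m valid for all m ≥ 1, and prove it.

Claim: t_m = 2·3^m + 6.

Base case: t_1 = 12, and 2·3^1 + 6 = 6 + 6 = 12.
Assume t_j = 2·3^j + 6 for some j ≥ 1.
Then t_{j+1} = 3t_j − 12 = 3·(2·3^j + 6) − 12 = 6·3^j + 18 − 12 = 2·3^{j+1} + 6.
This completes the inductive step, so t_m = 2·3^m + 6 for all m ≥ 1.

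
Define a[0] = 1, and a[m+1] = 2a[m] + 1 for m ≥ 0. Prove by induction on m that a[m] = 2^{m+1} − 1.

Base case: a[0] = 1, and 2^{0+1} − 1 = 2 − 1 = 1.
Assume a[r] = 2^{r+1} − 1 for some r ≥ 0.
Then a[r+1] = 2a[r] + 1 = 2·(2^{r+1} − 1) + 1 = 2^{r+2} − 2 + 1 = 2^{r+2} − 1.
By induction, a[m] = 2^{m+1} − 1 for all m ≥ 0.

a[m] = 2^{m+1} − 1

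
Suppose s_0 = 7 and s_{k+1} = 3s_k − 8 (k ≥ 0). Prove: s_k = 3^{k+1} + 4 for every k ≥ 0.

Base case: s_0 = 7, and 3^{0+1} + 4 = 3 + 4 = 7.
Assume s_m = 3^{m+1} + 4 for some m ≥ 0.
Then s_{m+1} = 3s_m − 8 = 3·(3^{m+1} + 4) − 8 = 3^{m+2} + 12 − 8 = 3^{m+2} + 4.
This completes the inductive step, so s_k = 3^{k+1} + 4 for all k ≥ 0.

s_k = 3^{k+1} + 4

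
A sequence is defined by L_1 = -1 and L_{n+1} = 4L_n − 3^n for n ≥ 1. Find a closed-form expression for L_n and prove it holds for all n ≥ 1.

Claim: L_n = -4^n + 3^n.

Base case: L_1 = -1, and -4^1 + 3^1 = -4 + 3 = -1.
Assume L_m = -4^m + 3^m for some m ≥ 1.
Then L_{m+1} = 4L_m − 3^m = 4·(-4^m + 3^m) − 3^m = -4^{m+1} + 4·3^m − 3^m = -4^{m+1} + 3·3^m = -4^{m+1} + 3^{m+1}.
So the formula holds for m+1, and by induction L_n = -4^n + 3^n for all n ≥ 1.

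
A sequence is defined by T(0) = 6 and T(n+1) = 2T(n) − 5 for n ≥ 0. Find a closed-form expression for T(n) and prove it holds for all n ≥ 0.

Claim: T(n) = 2^n + 5.

Base case: T(0) = 6, and 2^0 + 5 = 1 + 5 = 6.
Assume T(j) = 2^j + 5 for some j ≥ 0.
Then T(j+1) = 2T(j) − 5 = 2·(2^j + 5) − 5 = 2^{j+1} + 10 − 5 = 2^{j+1} + 5.
So the formula holds for j+1, and by induction T(n) = 2^n + 5 for all n ≥ 0.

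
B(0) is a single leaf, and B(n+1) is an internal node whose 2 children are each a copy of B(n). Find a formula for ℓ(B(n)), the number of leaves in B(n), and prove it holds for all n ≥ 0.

Claim: ℓ(B(n)) = 2^n.

Base case: ℓ(B(0)) = 1, and 2^0 = 1.
Assume ℓ(B(j)) = 2^j.
Then ℓ(B(j+1)) = 2·ℓ(B(j)) = 2·2^j = 2^{j+1}.
So the formula holds for j+1, and by induction ℓ(B(n)) = 2^n for all n ≥ 0.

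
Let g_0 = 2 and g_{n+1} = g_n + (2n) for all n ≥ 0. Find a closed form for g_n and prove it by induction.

Claim: g_n = n^2 − n + 2.

Base case: g_0 = 2, and 0^2 − 0 + 2 = 2.
Assume g_k = k^2 − k + 2.
Then g_{k+1} = g_k + (2k) = (k^2 − k + 2) + (2k) = k^2 + k + 2,
and (k+1)^2 − (k+1) + 2 = k^2 + k + 2.
This completes the inductive step, so g_n = n^2 − n + 2 for all n ≥ 0.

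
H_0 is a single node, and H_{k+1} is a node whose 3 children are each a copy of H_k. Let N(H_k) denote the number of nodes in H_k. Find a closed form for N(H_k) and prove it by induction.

Claim: N(H_k) = (3^{k+1} − 1)/2.

Base case: N(H_0) = 1, and (3^{0+1} − 1)/2 = 1.
Assume N(H_j) = (3^{j+1} − 1)/2.
Then N(H_{j+1}) = 1 + 3N(H_j) = 1 + 3·(3^{j+1} − 1)/2 = 1 + (3^{j+2} − 3)/2 = (2 + 3^{j+2} − 3)/2 = (3^{j+2} − 1)/2.
So the formula holds for j+1, and by induction N(H_k) = (3^{k+1} − 1)/2 for all k ≥ 0.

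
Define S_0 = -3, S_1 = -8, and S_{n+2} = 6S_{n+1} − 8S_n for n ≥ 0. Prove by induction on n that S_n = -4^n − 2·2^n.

Base cases: S_0 = -3 and -4^0 − 2·2^0 = -3; S_1 = -8 and -4^1 − 2·2^1 = -8.
Assume S_j = -4^j − 2·2^j for all 0 ≤ j ≤ k, where k ≥ 1.
Then S_{k+1} = 6S_k − 8S_{k−1} = 6·(-4^k − 2·2^k) − 8·(-4^{k−1} − 2·2^{k−1}) = -(6·4 − 8)4^{k−1} − 2·(6·2 − 8)2^{k−1} = -16·4^{k−1} − 8·2^{k−1} = -4^{k+1} − 2·2^{k+1}.
By strong induction, S_n = -4^n − 2·2^n for all n ≥ 0.

S_n = -4^n − 2·2^n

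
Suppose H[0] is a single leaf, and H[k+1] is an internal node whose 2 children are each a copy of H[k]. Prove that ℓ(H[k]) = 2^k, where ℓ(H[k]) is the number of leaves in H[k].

Base case: ℓ(H[0]) = 1, and 2^0 = 1.
Assume ℓ(H[m]) = 2^m.
Then ℓ(H[m+1]) = 2·ℓ(H[m]) = 2·2^m = 2^{m+1}.
By induction, ℓ(H[k]) = 2^k for all k ≥ 0.

ℓ(H[k]) = 2^k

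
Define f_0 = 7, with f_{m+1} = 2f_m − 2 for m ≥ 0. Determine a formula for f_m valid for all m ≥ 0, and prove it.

Claim: f_m = 5·2^m + 2.

Base case: f_0 = 7, and 5·2^0 + 2 = 5 + 2 = 7.
Assume f_r = 5·2^r + 2 for some r ≥ 0.
Then f_{r+1} = 2f_r − 2 = 2·(5·2^r + 2) − 2 = 10·2^r + 4 − 2 = 5·2^{r+1} + 2.
Hence f_m = 5·2^m + 2 for every m ≥ 0, by induction.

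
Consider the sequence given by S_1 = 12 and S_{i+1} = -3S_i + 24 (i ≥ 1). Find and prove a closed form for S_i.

Claim: S_i = -2·(-3)^i + 6.

Base case: S_1 = 12, and -2·(-3)^1 + 6 = 6 + 6 = 12.
Assume S_r = -2·(-3)^r + 6 for some r ≥ 1.
Then S_{r+1} = -3S_r + 24 = -3·(-2·(-3)^r + 6) + 24 = 6·(-3)^r − 18 + 24 = -2·(-3)^{r+1} + 6.
By induction, S_i = -2·(-3)^i + 6 for all i ≥ 1.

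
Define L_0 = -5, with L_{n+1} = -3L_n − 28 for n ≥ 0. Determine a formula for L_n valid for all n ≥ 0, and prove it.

Claim: L_n = 2·(-3)^n − 7.

Base case: L_0 = -5, and 2·(-3)^0 − 7 = 2 − 7 = -5.
Assume L_m = 2·(-3)^m − 7 for some m ≥ 0.
Then L_{m+1} = -3L_m − 28 = -3·(2·(-3)^m − 7) − 28 = -6·(-3)^m + 21 − 28 = 2·(-3)^{m+1} − 7.
So the formula holds for m+1, and by induction L_n = 2·(-3)^n − 7 for all n ≥ 0.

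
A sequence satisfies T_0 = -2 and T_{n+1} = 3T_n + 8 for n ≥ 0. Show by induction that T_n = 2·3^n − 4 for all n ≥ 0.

Base case: T_0 = -2, and 2·3^0 − 4 = 2 − 4 = -2.
Assume T_j = 2·3^j − 4 for some j ≥ 0.
Then T_{j+1} = 3T_j + 8 = 3·(2·3^j − 4) + 8 = 6·3^j − 12 + 8 = 2·3^{j+1} − 4.
By induction, T_n = 2·3^n − 4 for all n ≥ 0.

T_n = 2·3^n − 4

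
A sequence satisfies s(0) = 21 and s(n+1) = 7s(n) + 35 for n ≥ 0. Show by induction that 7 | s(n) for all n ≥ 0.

Base case: s(0) = 21 = 7·3, so 7 | s(0).
Assume 7 | s(m), so s(m) = 7t for some integer t.
Then s(m+1) = 7s(m) + 35 = 7·(7t) + 35 = 7(7t + 5), so 7 | s(m+1).
By induction, 7 | s(n) for all n ≥ 0.

7 | s(n)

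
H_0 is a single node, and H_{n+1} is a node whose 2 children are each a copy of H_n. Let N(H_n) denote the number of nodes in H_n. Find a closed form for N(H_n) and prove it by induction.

Claim: N(H_n) = 2^{n+1} − 1.

Base case: N(H_0) = 1, and 2^{0+1} − 1 = 1.
Assume N(H_m) = 2^{m+1} − 1.
Then N(H_{m+1}) = 1 + 2N(H_m) = 1 + 2(2^{m+1} − 1) = 2^{m+2} − 2 + 1 = 2^{m+2} − 1.
By induction, N(H_n) = 2^{n+1} − 1 for all n ≥ 0.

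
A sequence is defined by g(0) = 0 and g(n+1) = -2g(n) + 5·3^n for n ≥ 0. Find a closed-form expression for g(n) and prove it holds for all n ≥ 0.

Claim: g(n) = -(-2)^n + 3^n.

Base case: g(0) = 0, and -(-2)^0 + 3^0 = -1 + 1 = 0.
Assume g(k) = -(-2)^k + 3^k for some k ≥ 0.
Then g(k+1) = -2g(k) + 5·3^k = -2·(-(-2)^k + 3^k) + 5·3^k = -(-2)^{k+1} − 2·3^k + 5·3^k = -(-2)^{k+1} + 3·3^k = -(-2)^{k+1} + 3^{k+1}.
By induction, g(n) = -(-2)^n + 3^n for all n ≥ 0.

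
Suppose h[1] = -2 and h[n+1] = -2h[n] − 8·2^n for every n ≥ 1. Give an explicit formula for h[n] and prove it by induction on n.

Claim: h[n] = -(-2)^n − 2·2^n.

Base case: h[1] = -2, and -(-2)^1 − 2·2^1 = 2 − 4 = -2.
Assume h[r] = -(-2)^r − 2·2^r for some r ≥ 1.
Then h[r+1] = -2h[r] − 8·2^r = -2·(-(-2)^r − 2·2^r) − 8·2^r = -(-2)^{r+1} + 4·2^r − 8·2^r = -(-2)^{r+1} − 4·2^r = -(-2)^{r+1} − 2·2^{r+1}.
Hence h[n] = -(-2)^n − 2·2^n for every n ≥ 1, by induction.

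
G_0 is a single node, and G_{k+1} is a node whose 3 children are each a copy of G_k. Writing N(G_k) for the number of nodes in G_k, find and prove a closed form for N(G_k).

Claim: N(G_k) = (3^{k+1} − 1)/2.

Base case: N(G_0) = 1, and (3^{0+1} − 1)/2 = 1.
Assume N(G_j) = (3^{j+1} − 1)/2.
Then N(G_{j+1}) = 1 + 3N(G_j) = 1 + 3·(3^{j+1} − 1)/2 = 1 + (3^{j+2} − 3)/2 = (2 + 3^{j+2} − 3)/2 = (3^{j+2} − 1)/2.
Hence N(G_k) = (3^{k+1} − 1)/2 for every k ≥ 0, by induction.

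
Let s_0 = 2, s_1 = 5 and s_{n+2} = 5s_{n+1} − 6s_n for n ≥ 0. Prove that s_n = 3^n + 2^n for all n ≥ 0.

Base cases: s_0 = 2 and 3^0 + 2^0 = 2; s_1 = 5 and 3^1 + 2^1 = 5.
Assume s_j = 3^j + 2^j for all 0 ≤ j ≤ k, where k ≥ 1.
Then s_{k+1} = 5s_k − 6s_{k−1} = 5·(3^k + 2^k) − 6·(3^{k−1} + 2^{k−1}) = (5·3 − 6)3^{k−1} + (5·2 − 6)2^{k−1} = 9·3^{k−1} + 4·2^{k−1} = 3^{k+1} + 2^{k+1}.
This completes the inductive step, so s_n = 3^n + 2^n for all n ≥ 0.

s_n = 3^n + 2^n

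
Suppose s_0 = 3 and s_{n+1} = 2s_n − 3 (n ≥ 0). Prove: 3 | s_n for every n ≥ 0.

Base case: s_0 = 3 = 3·1, so 3 | s_0.
Assume 3 | s_j, so s_j = 3t for some integer t.
Then s_{j+1} = 2s_j − 3 = 2·(3t) − 3 = 3(2t − 1), so 3 | s_{j+1}.
By induction, 3 | s_n for all n ≥ 0.

3 | s_n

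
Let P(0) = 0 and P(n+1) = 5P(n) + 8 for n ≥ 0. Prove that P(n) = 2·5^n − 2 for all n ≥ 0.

Base case: P(0) = 0, and 2·5^0 − 2 = 2 − 2 = 0.
Assume P(j) = 2·5^j − 2 for some j ≥ 0.
Then P(j+1) = 5P(j) + 8 = 5·(2·5^j − 2) + 8 = 10·5^j − 10 + 8 = 2·5^{j+1} − 2.
By induction, P(n) = 2·5^n − 2 for all n ≥ 0.

P(n) = 2·5^n − 2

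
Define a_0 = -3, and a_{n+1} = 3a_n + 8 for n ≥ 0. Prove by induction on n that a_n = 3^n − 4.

Base case: a_0 = -3, and 3^0 − 4 = 1 − 4 = -3.
Assume a_r = 3^r − 4 for some r ≥ 0.
Then a_{r+1} = 3a_r + 8 = 3·(3^r − 4) + 8 = 3^{r+1} − 12 + 8 = 3^{r+1} − 4.
By induction, a_n = 3^n − 4 for all n ≥ 0.

a_n = 3^n − 4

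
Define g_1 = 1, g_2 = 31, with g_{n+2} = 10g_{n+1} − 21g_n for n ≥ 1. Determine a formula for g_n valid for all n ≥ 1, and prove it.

Claim: g_n = 7^n − 2·3^n.

Base cases: g_1 = 1 and 7^1 − 2·3^1 = 1; g_2 = 31 and 7^2 − 2·3^2 = 31.
Assume g_j = 7^j − 2·3^j for all 1 ≤ j ≤ m, where m ≥ 2.
Then g_{m+1} = 10g_m − 21g_{m−1} = 10·(7^m − 2·3^m) − 21·(7^{m−1} − 2·3^{m−1}) = (10·7 − 21)7^{m−1} − 2·(10·3 − 21)3^{m−1} = 49·7^{m−1} − 18·3^{m−1} = 7^{m+1} − 2·3^{m+1}.
Hence g_n = 7^n − 2·3^n for every n ≥ 1, by strong induction.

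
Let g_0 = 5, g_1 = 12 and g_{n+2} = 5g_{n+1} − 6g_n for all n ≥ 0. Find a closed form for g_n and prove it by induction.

Claim: g_n = 3·2^n + 2·3^n.

Base cases: g_0 = 5 and 3·2^0 + 2·3^0 = 5; g_1 = 12 and 3·2^1 + 2·3^1 = 12.
Assume g_i = 3·2^i + 2·3^i for all 0 ≤ i ≤ j, where j ≥ 1.
Then g_{j+1} = 5g_j − 6g_{j−1} = 5·(3·2^j + 2·3^j) − 6·(3·2^{j−1} + 2·3^{j−1}) = 3·(5·2 − 6)2^{j−1} + 2·(5·3 − 6)3^{j−1} = 12·2^{j−1} + 18·3^{j−1} = 3·2^{j+1} + 2·3^{j+1}.
This completes the inductive step, so g_n = 3·2^n + 2·3^n for all n ≥ 0.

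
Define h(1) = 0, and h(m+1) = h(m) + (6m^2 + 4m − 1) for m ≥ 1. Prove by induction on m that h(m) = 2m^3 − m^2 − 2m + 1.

Base case: h(1) = 0, and 2·1^3 − 1^2 − 2·1 + 1 = 0.
Assume h(k) = 2k^3 − k^2 − 2k + 1.
Then h(k+1) = h(k) + (6k^2 + 4k − 1) = (2k^3 − k^2 − 2k + 1) + (6k^2 + 4k − 1) = 2k^3 + 5k^2 + 2k,
and 2·(k+1)^3 − (k+1)^2 − 2·(k+1) + 1 = 2k^3 + 5k^2 + 2k.
Hence h(m) = 2m^3 − m^2 − 2m + 1 for every m ≥ 1, by induction.

h(m) = 2m^3 − m^2 − 2m + 1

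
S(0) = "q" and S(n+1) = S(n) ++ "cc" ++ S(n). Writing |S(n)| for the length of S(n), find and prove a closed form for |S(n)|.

Claim: |S(n)| = 3·2^n − 2.

Base case: |S(0)| = 1, and 3·2^0 − 2 = 1.
Assume |S(m)| = 3·2^m − 2.
Then |S(m+1)| = |S(m)| + 2 + |S(m)| = 2|S(m)| + 2 = 2(3·2^m − 2) + 2 = 3·2^{m+1} − 4 + 2 = 3·2^{m+1} − 2.
By induction, |S(n)| = 3·2^n − 2 for all n ≥ 0.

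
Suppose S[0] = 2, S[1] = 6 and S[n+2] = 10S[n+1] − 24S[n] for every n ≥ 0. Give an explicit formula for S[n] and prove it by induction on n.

Claim: S[n] = 3·4^n − 6^n.

Base cases: S[0] = 2 and 3·4^0 − 6^0 = 2; S[1] = 6 and 3·4^1 − 6^1 = 6.
Assume S[i] = 3·4^i − 6^i for all 0 ≤ i ≤ j, where j ≥ 1.
Then S[j+1] = 10S[j] − 24S[j−1] = 10·(3·4^j − 6^j) − 24·(3·4^{j−1} − 6^{j−1}) = 3·(10·4 − 24)4^{j−1} − (10·6 − 24)6^{j−1} = 48·4^{j−1} − 36·6^{j−1} = 3·4^{j+1} − 6^{j+1}.
By strong induction, S[n] = 3·4^n − 6^n for all n ≥ 0.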